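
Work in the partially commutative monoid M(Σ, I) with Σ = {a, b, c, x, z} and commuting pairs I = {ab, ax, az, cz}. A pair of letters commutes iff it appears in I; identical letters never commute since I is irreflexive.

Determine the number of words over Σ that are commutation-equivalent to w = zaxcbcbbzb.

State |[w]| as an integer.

3

piece 0:z — minimal
piece 1:a — minimal
piece 2:x rests on {0:z}
piece 3:c rests on {1:a, 2:x}
piece 4:b rests on {3:c}
piece 5:c rests on {4:b}
piece 6:b rests on {5:c}
piece 7:b rests on {6:b}
piece 8:z rests on {7:b}
piece 9:b rests on {8:z}
minimal pieces: {0:z, 1:a}
ways to finish when only these pieces remain (= sum over removing one remaining piece with nothing left below it):
  1 left: {9}→1
  2 left: {8,9}→1
  3 left: {7,8,9}→1
  4 left: {6,7,8,9}→1
  5 left: {5,6,7,8,9}→1
  6 left: {4,5,6,7,8,9}→1
  7 left: {3,4,5,6,7,8,9}→1
  8 left: {1,3,4,5,6,7,8,9}→1  {2,3,4,5,6,7,8,9}→1
  placing 0:z first → 2 extensions
  placing 1:a first → 1 extensions
total linear extensions = 3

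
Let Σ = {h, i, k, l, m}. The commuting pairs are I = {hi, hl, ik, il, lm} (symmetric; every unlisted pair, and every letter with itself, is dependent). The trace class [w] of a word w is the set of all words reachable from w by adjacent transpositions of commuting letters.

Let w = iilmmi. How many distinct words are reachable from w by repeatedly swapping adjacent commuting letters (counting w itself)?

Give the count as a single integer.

6

drop 0:i onto floor
drop 1:i onto {0:i}
drop 2:l onto floor
drop 3:m onto {1:i}
drop 4:m onto {3:m}
drop 5:i onto {4:m}
ground layer = {0:i, 2:l}
drop-orders for the pieces not yet dropped (sum over which currently-grounded one goes next):
  1 to go: {2} 1  {5} 1
  2 to go: {2,5} 2  {4,5} 1
  3 to go: {2,4,5} 3  {3,4,5} 1
  4 to go: {1,3,4,5} 1  {2,3,4,5} 4
  if 0:i drops first: 5 orders
  if 2:l drops first: 1 orders
heap linearizations: 6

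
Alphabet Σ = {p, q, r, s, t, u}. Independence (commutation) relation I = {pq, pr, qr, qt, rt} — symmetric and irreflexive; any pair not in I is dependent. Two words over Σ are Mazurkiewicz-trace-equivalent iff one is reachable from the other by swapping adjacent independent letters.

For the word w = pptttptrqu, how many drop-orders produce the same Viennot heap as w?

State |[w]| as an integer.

#0=p has no predecessor
#1=p depends on [0:p]
#2=t depends on [1:p]
#3=t depends on [2:t]
#4=t depends on [3:t]
#5=p depends on [4:t]
#6=t depends on [5:p]
#7=r has no predecessor
#8=q has no predecessor
#9=u depends on [6:t, 7:r, 8:q]
sources: [0:p, 7:r, 8:q]
N(rest) = Σ N(rest − s) over sources s of rest; N(one piece) = 1:
  size 1 → [9]=1
  size 2 → [6,9]=1  [7,9]=1  [8,9]=1
  size 3 → [5,6,9]=1  [6,7,9]=2  [6,8,9]=2  [7,8,9]=2
  size 4 → [4,5,6,9]=1  [5,6,7,9]=3  [5,6,8,9]=3  [6,7,8,9]=6
  size 5 → [3,4,5,6,9]=1  [4,5,6,7,9]=4  [4,5,6,8,9]=4  [5,6,7,8,9]=12
  size 6 → [2,3,4,5,6,9]=1  [3,4,5,6,7,9]=5  [3,4,5,6,8,9]=5  [4,5,6,7,8,9]=20
  size 7 → [1,2,3,4,5,6,9]=1  [2,3,4,5,6,7,9]=6  [2,3,4,5,6,8,9]=6  [3,4,5,6,7,8,9]=30
  size 8 → [0,1,2,3,4,5,6,9]=1  [1,2,3,4,5,6,7,9]=7  [1,2,3,4,5,6,8,9]=7  [2,3,4,5,6,7,8,9]=42
  first=0(p) contributes 56
  first=7(r) contributes 8
  first=8(q) contributes 8
|[w]| = 72

72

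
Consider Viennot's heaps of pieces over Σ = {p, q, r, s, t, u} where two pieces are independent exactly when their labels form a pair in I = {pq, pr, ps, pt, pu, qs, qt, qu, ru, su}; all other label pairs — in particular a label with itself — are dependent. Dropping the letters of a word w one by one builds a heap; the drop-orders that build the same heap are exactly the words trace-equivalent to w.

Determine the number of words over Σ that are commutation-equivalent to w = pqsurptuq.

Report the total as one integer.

#0=p has no predecessor
#1=q has no predecessor
#2=s has no predecessor
#3=u has no predecessor
#4=r depends on [1:q, 2:s]
#5=p depends on [0:p]
#6=t depends on [3:u, 4:r]
#7=u depends on [6:t]
#8=q depends on [4:r]
sources: [0:p, 1:q, 2:s, 3:u]
N(rest) = Σ N(rest − s) over sources s of rest; N(one piece) = 1:
  size 1 → [5]=1  [7]=1  [8]=1
  size 2 → [0,5]=1  [5,7]=2  [5,8]=2  [6,7]=1  [7,8]=2
  size 3 → [0,5,7]=3  [0,5,8]=3  [3,6,7]=1  [5,6,7]=3  [5,7,8]=6  [6,7,8]=3
  size 4 → [0,5,6,7]=6  [0,5,7,8]=12  [3,5,6,7]=4  [3,6,7,8]=4  [4,6,7,8]=3  [5,6,7,8]=12
  size 5 → [0,3,5,6,7]=10  [0,5,6,7,8]=30  [1,4,6,7,8]=3  [2,4,6,7,8]=3  [3,4,6,7,8]=7  [3,5,6,7,8]=20  [4,5,6,7,8]=15
  size 6 → [0,3,5,6,7,8]=60  [0,4,5,6,7,8]=45  [1,2,4,6,7,8]=6  [1,3,4,6,7,8]=10  [1,4,5,6,7,8]=18  [2,3,4,6,7,8]=10  [2,4,5,6,7,8]=18  [3,4,5,6,7,8]=42
  size 7 → [0,1,4,5,6,7,8]=63  [0,2,4,5,6,7,8]=63  [0,3,4,5,6,7,8]=147  [1,2,3,4,6,7,8]=26  [1,2,4,5,6,7,8]=42  [1,3,4,5,6,7,8]=70  [2,3,4,5,6,7,8]=70
  first=0(p) contributes 208
  first=1(q) contributes 280
  first=2(s) contributes 280
  first=3(u) contributes 168
|[w]| = 936

936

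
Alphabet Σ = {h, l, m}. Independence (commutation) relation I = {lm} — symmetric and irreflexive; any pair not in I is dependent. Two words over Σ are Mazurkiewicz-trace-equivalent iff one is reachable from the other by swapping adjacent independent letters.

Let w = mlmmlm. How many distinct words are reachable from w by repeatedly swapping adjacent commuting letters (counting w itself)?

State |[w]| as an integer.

15

drop 0:m onto floor
drop 1:l onto floor
drop 2:m onto {0:m}
drop 3:m onto {2:m}
drop 4:l onto {1:l}
drop 5:m onto {3:m}
ground layer = {0:m, 1:l}
drop-orders for the pieces not yet dropped (sum over which currently-grounded one goes next):
  1 to go: {4} 1  {5} 1
  2 to go: {1,4} 1  {3,5} 1  {4,5} 2
  3 to go: {1,4,5} 3  {2,3,5} 1  {3,4,5} 3
  4 to go: {0,2,3,5} 1  {1,3,4,5} 6  {2,3,4,5} 4
  if 0:m drops first: 10 orders
  if 1:l drops first: 5 orders
heap linearizations: 15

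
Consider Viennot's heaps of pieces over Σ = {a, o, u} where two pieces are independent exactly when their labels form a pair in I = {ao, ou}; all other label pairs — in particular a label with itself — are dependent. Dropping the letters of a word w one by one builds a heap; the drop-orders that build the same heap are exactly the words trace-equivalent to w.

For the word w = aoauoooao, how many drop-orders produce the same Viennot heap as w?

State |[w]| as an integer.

126

piece 0:a — minimal
piece 1:o — minimal
piece 2:a rests on {0:a}
piece 3:u rests on {2:a}
piece 4:o rests on {1:o}
piece 5:o rests on {4:o}
piece 6:o rests on {5:o}
piece 7:a rests on {3:u}
piece 8:o rests on {6:o}
minimal pieces: {0:a, 1:o}
ways to finish when only these pieces remain (= sum over removing one remaining piece with nothing left below it):
  1 left: {7}→1  {8}→1
  2 left: {3,7}→1  {6,8}→1  {7,8}→2
  3 left: {2,3,7}→1  {3,7,8}→3  {5,6,8}→1  {6,7,8}→3
  4 left: {0,2,3,7}→1  {2,3,7,8}→4  {3,6,7,8}→6  {4,5,6,8}→1  {5,6,7,8}→4
  5 left: {0,2,3,7,8}→5  {1,4,5,6,8}→1  {2,3,6,7,8}→10  {3,5,6,7,8}→10  {4,5,6,7,8}→5
  6 left: {0,2,3,6,7,8}→15  {1,4,5,6,7,8}→6  {2,3,5,6,7,8}→20  {3,4,5,6,7,8}→15
  7 left: {0,2,3,5,6,7,8}→35  {1,3,4,5,6,7,8}→21  {2,3,4,5,6,7,8}→35
  placing 0:a first → 56 extensions
  placing 1:o first → 70 extensions
total linear extensions = 126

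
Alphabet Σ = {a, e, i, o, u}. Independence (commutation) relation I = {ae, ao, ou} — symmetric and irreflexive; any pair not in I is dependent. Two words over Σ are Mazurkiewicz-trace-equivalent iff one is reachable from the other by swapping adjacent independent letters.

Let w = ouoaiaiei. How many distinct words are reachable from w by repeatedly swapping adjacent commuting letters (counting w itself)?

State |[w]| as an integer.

0(o) covers ∅
1(u) covers ∅
2(o) covers 0:o
3(a) covers 1:u
4(i) covers 2:o, 3:a
5(a) covers 4:i
6(i) covers 5:a
7(e) covers 6:i
8(i) covers 7:e
floor of heap: 0:o, 1:u
completions by unplaced set U, small U first (add the entries for U minus each lowest piece of U):
  |U|=1: {8}:1
  |U|=2: {7,8}:1
  |U|=3: {6,7,8}:1
  |U|=4: {5,6,7,8}:1
  |U|=5: {4,5,6,7,8}:1
  |U|=6: {2,4,5,6,7,8}:1  {3,4,5,6,7,8}:1
  |U|=7: {0,2,4,5,6,7,8}:1  {1,3,4,5,6,7,8}:1  {2,3,4,5,6,7,8}:2
  start at 0(o): 3
  start at 1(u): 3
sum over floor = 6

6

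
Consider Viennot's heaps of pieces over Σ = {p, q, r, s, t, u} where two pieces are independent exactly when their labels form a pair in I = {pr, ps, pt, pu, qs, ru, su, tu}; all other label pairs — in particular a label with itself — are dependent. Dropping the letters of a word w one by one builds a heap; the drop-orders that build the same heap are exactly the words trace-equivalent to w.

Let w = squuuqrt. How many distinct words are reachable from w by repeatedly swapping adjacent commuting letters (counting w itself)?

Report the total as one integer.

6

drop 0:s onto floor
drop 1:q onto floor
drop 2:u onto {1:q}
drop 3:u onto {2:u}
drop 4:u onto {3:u}
drop 5:q onto {4:u}
drop 6:r onto {0:s, 5:q}
drop 7:t onto {6:r}
ground layer = {0:s, 1:q}
drop-orders for the pieces not yet dropped (sum over which currently-grounded one goes next):
  1 to go: {7} 1
  2 to go: {6,7} 1
  3 to go: {0,6,7} 1  {5,6,7} 1
  4 to go: {0,5,6,7} 2  {4,5,6,7} 1
  5 to go: {0,4,5,6,7} 3  {3,4,5,6,7} 1
  6 to go: {0,3,4,5,6,7} 4  {2,3,4,5,6,7} 1
  if 0:s drops first: 1 orders
  if 1:q drops first: 5 orders
heap linearizations: 6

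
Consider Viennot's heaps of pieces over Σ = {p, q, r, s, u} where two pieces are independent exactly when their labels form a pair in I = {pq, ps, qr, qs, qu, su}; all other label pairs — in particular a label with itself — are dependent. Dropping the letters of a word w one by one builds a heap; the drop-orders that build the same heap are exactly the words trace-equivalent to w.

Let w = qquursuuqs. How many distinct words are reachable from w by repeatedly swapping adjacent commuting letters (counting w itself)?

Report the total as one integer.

720

0(q) covers ∅
1(q) covers 0:q
2(u) covers ∅
3(u) covers 2:u
4(r) covers 3:u
5(s) covers 4:r
6(u) covers 4:r
7(u) covers 6:u
8(q) covers 1:q
9(s) covers 5:s
floor of heap: 0:q, 2:u
completions by unplaced set U, small U first (add the entries for U minus each lowest piece of U):
  |U|=1: {7}:1  {8}:1  {9}:1
  |U|=2: {1,8}:1  {5,9}:1  {6,7}:1  {7,8}:2  {7,9}:2  {8,9}:2
  |U|=3: {0,1,8}:1  {1,7,8}:3  {1,8,9}:3  {5,7,9}:3  {5,8,9}:3  {6,7,8}:3  {6,7,9}:3  {7,8,9}:6
  |U|=4: {0,1,7,8}:4  {0,1,8,9}:4  {1,5,8,9}:6  {1,6,7,8}:6  {1,7,8,9}:12  {5,6,7,9}:6  {5,7,8,9}:12  {6,7,8,9}:12
  |U|=5: {0,1,5,8,9}:10  {0,1,6,7,8}:10  {0,1,7,8,9}:20  {1,5,7,8,9}:30  {1,6,7,8,9}:30  {4,5,6,7,9}:6  {5,6,7,8,9}:30
  |U|=6: {0,1,5,7,8,9}:60  {0,1,6,7,8,9}:60  {1,5,6,7,8,9}:90  {3,4,5,6,7,9}:6  {4,5,6,7,8,9}:36
  |U|=7: {0,1,5,6,7,8,9}:210  {1,4,5,6,7,8,9}:126  {2,3,4,5,6,7,9}:6  {3,4,5,6,7,8,9}:42
  |U|=8: {0,1,4,5,6,7,8,9}:336  {1,3,4,5,6,7,8,9}:168  {2,3,4,5,6,7,8,9}:48
  start at 0(q): 216
  start at 2(u): 504
sum over floor = 720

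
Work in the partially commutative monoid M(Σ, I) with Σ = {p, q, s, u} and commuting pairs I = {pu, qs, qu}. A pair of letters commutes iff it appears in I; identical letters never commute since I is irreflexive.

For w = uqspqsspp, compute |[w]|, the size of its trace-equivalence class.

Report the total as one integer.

9

piece 0:u — minimal
piece 1:q — minimal
piece 2:s rests on {0:u}
piece 3:p rests on {1:q, 2:s}
piece 4:q rests on {3:p}
piece 5:s rests on {3:p}
piece 6:s rests on {5:s}
piece 7:p rests on {4:q, 6:s}
piece 8:p rests on {7:p}
minimal pieces: {0:u, 1:q}
ways to finish when only these pieces remain (= sum over removing one remaining piece with nothing left below it):
  1 left: {8}→1
  2 left: {7,8}→1
  3 left: {4,7,8}→1  {6,7,8}→1
  4 left: {4,6,7,8}→2  {5,6,7,8}→1
  5 left: {4,5,6,7,8}→3
  6 left: {3,4,5,6,7,8}→3
  7 left: {1,3,4,5,6,7,8}→3  {2,3,4,5,6,7,8}→3
  placing 0:u first → 6 extensions
  placing 1:q first → 3 extensions
total linear extensions = 9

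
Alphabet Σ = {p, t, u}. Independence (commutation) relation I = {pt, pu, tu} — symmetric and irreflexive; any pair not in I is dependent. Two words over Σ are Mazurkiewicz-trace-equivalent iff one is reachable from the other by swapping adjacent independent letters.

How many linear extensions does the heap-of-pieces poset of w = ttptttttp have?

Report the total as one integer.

0(t) covers ∅
1(t) covers 0:t
2(p) covers ∅
3(t) covers 1:t
4(t) covers 3:t
5(t) covers 4:t
6(t) covers 5:t
7(t) covers 6:t
8(p) covers 2:p
floor of heap: 0:t, 2:p
completions by unplaced set U, small U first (add the entries for U minus each lowest piece of U):
  |U|=1: {7}:1  {8}:1
  |U|=2: {2,8}:1  {6,7}:1  {7,8}:2
  |U|=3: {2,7,8}:3  {5,6,7}:1  {6,7,8}:3
  |U|=4: {2,6,7,8}:6  {4,5,6,7}:1  {5,6,7,8}:4
  |U|=5: {2,5,6,7,8}:10  {3,4,5,6,7}:1  {4,5,6,7,8}:5
  |U|=6: {1,3,4,5,6,7}:1  {2,4,5,6,7,8}:15  {3,4,5,6,7,8}:6
  |U|=7: {0,1,3,4,5,6,7}:1  {1,3,4,5,6,7,8}:7  {2,3,4,5,6,7,8}:21
  start at 0(t): 28
  start at 2(p): 8
sum over floor = 36

36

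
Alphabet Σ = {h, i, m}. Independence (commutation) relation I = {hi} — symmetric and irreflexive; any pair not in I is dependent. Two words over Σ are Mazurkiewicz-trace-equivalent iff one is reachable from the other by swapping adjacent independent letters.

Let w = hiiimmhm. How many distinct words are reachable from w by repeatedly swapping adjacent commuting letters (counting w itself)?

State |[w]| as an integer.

4

#0=h has no predecessor
#1=i has no predecessor
#2=i depends on [1:i]
#3=i depends on [2:i]
#4=m depends on [0:h, 3:i]
#5=m depends on [4:m]
#6=h depends on [5:m]
#7=m depends on [6:h]
sources: [0:h, 1:i]
N(rest) = Σ N(rest − s) over sources s of rest; N(one piece) = 1:
  size 1 → [7]=1
  size 2 → [6,7]=1
  size 3 → [5,6,7]=1
  size 4 → [4,5,6,7]=1
  size 5 → [0,4,5,6,7]=1  [3,4,5,6,7]=1
  size 6 → [0,3,4,5,6,7]=2  [2,3,4,5,6,7]=1
  first=0(h) contributes 1
  first=1(i) contributes 3
|[w]| = 4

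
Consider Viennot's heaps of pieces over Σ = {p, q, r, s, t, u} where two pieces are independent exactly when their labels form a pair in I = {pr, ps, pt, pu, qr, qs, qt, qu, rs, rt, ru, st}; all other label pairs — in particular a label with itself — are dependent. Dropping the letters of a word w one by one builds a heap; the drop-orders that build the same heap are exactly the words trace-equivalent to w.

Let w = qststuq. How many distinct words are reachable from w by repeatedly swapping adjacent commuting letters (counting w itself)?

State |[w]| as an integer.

drop 0:q onto floor
drop 1:s onto floor
drop 2:t onto floor
drop 3:s onto {1:s}
drop 4:t onto {2:t}
drop 5:u onto {3:s, 4:t}
drop 6:q onto {0:q}
ground layer = {0:q, 1:s, 2:t}
drop-orders for the pieces not yet dropped (sum over which currently-grounded one goes next):
  1 to go: {5} 1  {6} 1
  2 to go: {0,6} 1  {3,5} 1  {4,5} 1  {5,6} 2
  3 to go: {0,5,6} 3  {1,3,5} 1  {2,4,5} 1  {3,4,5} 2  {3,5,6} 3  {4,5,6} 3
  4 to go: {0,3,5,6} 6  {0,4,5,6} 6  {1,3,4,5} 3  {1,3,5,6} 4  {2,3,4,5} 3  {2,4,5,6} 4  {3,4,5,6} 8
  5 to go: {0,1,3,5,6} 10  {0,2,4,5,6} 10  {0,3,4,5,6} 20  {1,2,3,4,5} 6  {1,3,4,5,6} 15  {2,3,4,5,6} 15
  if 0:q drops first: 36 orders
  if 1:s drops first: 45 orders
  if 2:t drops first: 45 orders
heap linearizations: 126

126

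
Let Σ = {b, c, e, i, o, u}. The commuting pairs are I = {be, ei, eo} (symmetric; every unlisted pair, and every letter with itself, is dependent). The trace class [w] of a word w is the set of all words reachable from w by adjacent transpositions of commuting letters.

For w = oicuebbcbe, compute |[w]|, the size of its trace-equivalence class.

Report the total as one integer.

drop 0:o onto floor
drop 1:i onto {0:o}
drop 2:c onto {1:i}
drop 3:u onto {2:c}
drop 4:e onto {3:u}
drop 5:b onto {3:u}
drop 6:b onto {5:b}
drop 7:c onto {4:e, 6:b}
drop 8:b onto {7:c}
drop 9:e onto {7:c}
ground layer = {0:o}
drop-orders for the pieces not yet dropped (sum over which currently-grounded one goes next):
  1 to go: {8} 1  {9} 1
  2 to go: {8,9} 2
  3 to go: {7,8,9} 2
  4 to go: {4,7,8,9} 2  {6,7,8,9} 2
  5 to go: {4,6,7,8,9} 4  {5,6,7,8,9} 2
  6 to go: {4,5,6,7,8,9} 6
  7 to go: {3,4,5,6,7,8,9} 6
  8 to go: {2,3,4,5,6,7,8,9} 6
  if 0:o drops first: 6 orders

6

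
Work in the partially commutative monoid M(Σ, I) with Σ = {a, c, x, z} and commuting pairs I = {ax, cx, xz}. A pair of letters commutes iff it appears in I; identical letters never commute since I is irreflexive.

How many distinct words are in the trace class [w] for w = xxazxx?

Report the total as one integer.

piece 0:x — minimal
piece 1:x rests on {0:x}
piece 2:a — minimal
piece 3:z rests on {2:a}
piece 4:x rests on {1:x}
piece 5:x rests on {4:x}
minimal pieces: {0:x, 2:a}
ways to finish when only these pieces remain (= sum over removing one remaining piece with nothing left below it):
  1 left: {3}→1  {5}→1
  2 left: {2,3}→1  {3,5}→2  {4,5}→1
  3 left: {1,4,5}→1  {2,3,5}→3  {3,4,5}→3
  4 left: {0,1,4,5}→1  {1,3,4,5}→4  {2,3,4,5}→6
  placing 0:x first → 10 extensions
  placing 2:a first → 5 extensions
total linear extensions = 15

15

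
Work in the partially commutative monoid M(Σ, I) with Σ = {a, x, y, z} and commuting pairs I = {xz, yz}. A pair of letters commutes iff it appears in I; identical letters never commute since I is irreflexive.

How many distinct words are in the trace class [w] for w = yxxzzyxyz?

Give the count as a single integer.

84

drop 0:y onto floor
drop 1:x onto {0:y}
drop 2:x onto {1:x}
drop 3:z onto floor
drop 4:z onto {3:z}
drop 5:y onto {2:x}
drop 6:x onto {5:y}
drop 7:y onto {6:x}
drop 8:z onto {4:z}
ground layer = {0:y, 3:z}
drop-orders for the pieces not yet dropped (sum over which currently-grounded one goes next):
  1 to go: {7} 1  {8} 1
  2 to go: {4,8} 1  {6,7} 1  {7,8} 2
  3 to go: {3,4,8} 1  {4,7,8} 3  {5,6,7} 1  {6,7,8} 3
  4 to go: {2,5,6,7} 1  {3,4,7,8} 4  {4,6,7,8} 6  {5,6,7,8} 4
  5 to go: {1,2,5,6,7} 1  {2,5,6,7,8} 5  {3,4,6,7,8} 10  {4,5,6,7,8} 10
  6 to go: {0,1,2,5,6,7} 1  {1,2,5,6,7,8} 6  {2,4,5,6,7,8} 15  {3,4,5,6,7,8} 20
  7 to go: {0,1,2,5,6,7,8} 7  {1,2,4,5,6,7,8} 21  {2,3,4,5,6,7,8} 35
  if 0:y drops first: 56 orders
  if 3:z drops first: 28 orders
heap linearizations: 84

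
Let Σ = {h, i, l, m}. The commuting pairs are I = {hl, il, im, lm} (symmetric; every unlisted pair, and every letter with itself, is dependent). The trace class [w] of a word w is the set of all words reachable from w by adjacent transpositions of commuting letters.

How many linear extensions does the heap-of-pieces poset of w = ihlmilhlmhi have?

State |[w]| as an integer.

drop 0:i onto floor
drop 1:h onto {0:i}
drop 2:l onto floor
drop 3:m onto {1:h}
drop 4:i onto {1:h}
drop 5:l onto {2:l}
drop 6:h onto {3:m, 4:i}
drop 7:l onto {5:l}
drop 8:m onto {6:h}
drop 9:h onto {8:m}
drop 10:i onto {9:h}
ground layer = {0:i, 2:l}
drop-orders for the pieces not yet dropped (sum over which currently-grounded one goes next):
  1 to go: {7} 1  {10} 1
  2 to go: {5,7} 1  {7,10} 2  {9,10} 1
  3 to go: {2,5,7} 1  {5,7,10} 3  {7,9,10} 3  {8,9,10} 1
  4 to go: {2,5,7,10} 4  {5,7,9,10} 6  {6,8,9,10} 1  {7,8,9,10} 4
  5 to go: {2,5,7,9,10} 10  {3,6,8,9,10} 1  {4,6,8,9,10} 1  {5,7,8,9,10} 10  {6,7,8,9,10} 5
  6 to go: {2,5,7,8,9,10} 20  {3,4,6,8,9,10} 2  {3,6,7,8,9,10} 6  {4,6,7,8,9,10} 6  {5,6,7,8,9,10} 15
  7 to go: {1,3,4,6,8,9,10} 2  {2,5,6,7,8,9,10} 35  {3,4,6,7,8,9,10} 14  {3,5,6,7,8,9,10} 21  {4,5,6,7,8,9,10} 21
  8 to go: {0,1,3,4,6,8,9,10} 2  {1,3,4,6,7,8,9,10} 16  {2,3,5,6,7,8,9,10} 56  {2,4,5,6,7,8,9,10} 56  {3,4,5,6,7,8,9,10} 56
  9 to go: {0,1,3,4,6,7,8,9,10} 18  {1,3,4,5,6,7,8,9,10} 72  {2,3,4,5,6,7,8,9,10} 168
  if 0:i drops first: 240 orders
  if 2:l drops first: 90 orders
heap linearizations: 330

330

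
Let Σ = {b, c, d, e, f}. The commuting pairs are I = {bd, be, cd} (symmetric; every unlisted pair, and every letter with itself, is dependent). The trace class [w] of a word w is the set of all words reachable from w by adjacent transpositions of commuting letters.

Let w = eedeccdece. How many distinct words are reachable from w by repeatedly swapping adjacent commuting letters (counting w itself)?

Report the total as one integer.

3

piece 0:e — minimal
piece 1:e rests on {0:e}
piece 2:d rests on {1:e}
piece 3:e rests on {2:d}
piece 4:c rests on {3:e}
piece 5:c rests on {4:c}
piece 6:d rests on {3:e}
piece 7:e rests on {5:c, 6:d}
piece 8:c rests on {7:e}
piece 9:e rests on {8:c}
minimal pieces: {0:e}
ways to finish when only these pieces remain (= sum over removing one remaining piece with nothing left below it):
  1 left: {9}→1
  2 left: {8,9}→1
  3 left: {7,8,9}→1
  4 left: {5,7,8,9}→1  {6,7,8,9}→1
  5 left: {4,5,7,8,9}→1  {5,6,7,8,9}→2
  6 left: {4,5,6,7,8,9}→3
  7 left: {3,4,5,6,7,8,9}→3
  8 left: {2,3,4,5,6,7,8,9}→3
  placing 0:e first → 3 extensions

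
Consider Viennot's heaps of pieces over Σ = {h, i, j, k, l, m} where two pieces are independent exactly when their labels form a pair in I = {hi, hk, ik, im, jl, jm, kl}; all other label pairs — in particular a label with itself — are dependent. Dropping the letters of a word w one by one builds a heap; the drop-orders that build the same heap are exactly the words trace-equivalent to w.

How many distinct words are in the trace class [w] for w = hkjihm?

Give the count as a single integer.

piece 0:h — minimal
piece 1:k — minimal
piece 2:j rests on {0:h, 1:k}
piece 3:i rests on {2:j}
piece 4:h rests on {2:j}
piece 5:m rests on {4:h}
minimal pieces: {0:h, 1:k}
ways to finish when only these pieces remain (= sum over removing one remaining piece with nothing left below it):
  1 left: {3}→1  {5}→1
  2 left: {3,5}→2  {4,5}→1
  3 left: {3,4,5}→3
  4 left: {2,3,4,5}→3
  placing 0:h first → 3 extensions
  placing 1:k first → 3 extensions
total linear extensions = 6

6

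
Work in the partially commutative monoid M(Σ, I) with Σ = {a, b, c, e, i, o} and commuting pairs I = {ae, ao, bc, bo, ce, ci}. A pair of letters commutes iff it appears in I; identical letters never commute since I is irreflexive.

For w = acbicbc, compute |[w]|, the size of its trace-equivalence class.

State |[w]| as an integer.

20

piece 0:a — minimal
piece 1:c rests on {0:a}
piece 2:b rests on {0:a}
piece 3:i rests on {2:b}
piece 4:c rests on {1:c}
piece 5:b rests on {3:i}
piece 6:c rests on {4:c}
minimal pieces: {0:a}
ways to finish when only these pieces remain (= sum over removing one remaining piece with nothing left below it):
  1 left: {5}→1  {6}→1
  2 left: {3,5}→1  {4,6}→1  {5,6}→2
  3 left: {1,4,6}→1  {2,3,5}→1  {3,5,6}→3  {4,5,6}→3
  4 left: {1,4,5,6}→4  {2,3,5,6}→4  {3,4,5,6}→6
  5 left: {1,3,4,5,6}→10  {2,3,4,5,6}→10
  placing 0:a first → 20 extensions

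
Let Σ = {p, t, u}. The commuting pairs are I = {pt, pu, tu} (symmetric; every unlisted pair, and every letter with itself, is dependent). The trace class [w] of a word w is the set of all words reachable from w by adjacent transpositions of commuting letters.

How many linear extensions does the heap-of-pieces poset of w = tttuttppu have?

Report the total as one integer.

#0=t has no predecessor
#1=t depends on [0:t]
#2=t depends on [1:t]
#3=u has no predecessor
#4=t depends on [2:t]
#5=t depends on [4:t]
#6=p has no predecessor
#7=p depends on [6:p]
#8=u depends on [3:u]
sources: [0:t, 3:u, 6:p]
N(rest) = Σ N(rest − s) over sources s of rest; N(one piece) = 1:
  size 1 → [5]=1  [7]=1  [8]=1
  size 2 → [3,8]=1  [4,5]=1  [5,7]=2  [5,8]=2  [6,7]=1  [7,8]=2
  size 3 → [2,4,5]=1  [3,5,8]=3  [3,7,8]=3  [4,5,7]=3  [4,5,8]=3  [5,6,7]=3  [5,7,8]=6  [6,7,8]=3
  size 4 → [1,2,4,5]=1  [2,4,5,7]=4  [2,4,5,8]=4  [3,4,5,8]=6  [3,5,7,8]=12  [3,6,7,8]=6  [4,5,6,7]=6  [4,5,7,8]=12  [5,6,7,8]=12
  size 5 → [0,1,2,4,5]=1  [1,2,4,5,7]=5  [1,2,4,5,8]=5  [2,3,4,5,8]=10  [2,4,5,6,7]=10  [2,4,5,7,8]=20  [3,4,5,7,8]=30  [3,5,6,7,8]=30  [4,5,6,7,8]=30
  size 6 → [0,1,2,4,5,7]=6  [0,1,2,4,5,8]=6  [1,2,3,4,5,8]=15  [1,2,4,5,6,7]=15  [1,2,4,5,7,8]=30  [2,3,4,5,7,8]=60  [2,4,5,6,7,8]=60  [3,4,5,6,7,8]=90
  size 7 → [0,1,2,3,4,5,8]=21  [0,1,2,4,5,6,7]=21  [0,1,2,4,5,7,8]=42  [1,2,3,4,5,7,8]=105  [1,2,4,5,6,7,8]=105  [2,3,4,5,6,7,8]=210
  first=0(t) contributes 420
  first=3(u) contributes 168
  first=6(p) contributes 168
|[w]| = 756

756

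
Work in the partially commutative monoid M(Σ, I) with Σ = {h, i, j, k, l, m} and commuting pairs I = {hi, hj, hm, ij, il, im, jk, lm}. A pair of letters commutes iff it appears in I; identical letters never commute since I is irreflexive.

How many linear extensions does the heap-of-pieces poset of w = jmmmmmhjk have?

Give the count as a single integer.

0(j) covers ∅
1(m) covers 0:j
2(m) covers 1:m
3(m) covers 2:m
4(m) covers 3:m
5(m) covers 4:m
6(h) covers ∅
7(j) covers 5:m
8(k) covers 5:m, 6:h
floor of heap: 0:j, 6:h
completions by unplaced set U, small U first (add the entries for U minus each lowest piece of U):
  |U|=1: {7}:1  {8}:1
  |U|=2: {6,8}:1  {7,8}:2
  |U|=3: {5,7,8}:2  {6,7,8}:3
  |U|=4: {4,5,7,8}:2  {5,6,7,8}:5
  |U|=5: {3,4,5,7,8}:2  {4,5,6,7,8}:7
  |U|=6: {2,3,4,5,7,8}:2  {3,4,5,6,7,8}:9
  |U|=7: {1,2,3,4,5,7,8}:2  {2,3,4,5,6,7,8}:11
  start at 0(j): 13
  start at 6(h): 2
sum over floor = 15

15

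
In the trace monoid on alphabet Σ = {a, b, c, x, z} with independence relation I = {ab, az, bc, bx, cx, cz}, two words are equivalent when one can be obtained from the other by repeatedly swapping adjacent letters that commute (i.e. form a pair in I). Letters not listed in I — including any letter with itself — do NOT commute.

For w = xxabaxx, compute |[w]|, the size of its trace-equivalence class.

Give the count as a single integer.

7

piece 0:x — minimal
piece 1:x rests on {0:x}
piece 2:a rests on {1:x}
piece 3:b — minimal
piece 4:a rests on {2:a}
piece 5:x rests on {4:a}
piece 6:x rests on {5:x}
minimal pieces: {0:x, 3:b}
ways to finish when only these pieces remain (= sum over removing one remaining piece with nothing left below it):
  1 left: {3}→1  {6}→1
  2 left: {3,6}→2  {5,6}→1
  3 left: {3,5,6}→3  {4,5,6}→1
  4 left: {2,4,5,6}→1  {3,4,5,6}→4
  5 left: {1,2,4,5,6}→1  {2,3,4,5,6}→5
  placing 0:x first → 6 extensions
  placing 3:b first → 1 extensions
total linear extensions = 7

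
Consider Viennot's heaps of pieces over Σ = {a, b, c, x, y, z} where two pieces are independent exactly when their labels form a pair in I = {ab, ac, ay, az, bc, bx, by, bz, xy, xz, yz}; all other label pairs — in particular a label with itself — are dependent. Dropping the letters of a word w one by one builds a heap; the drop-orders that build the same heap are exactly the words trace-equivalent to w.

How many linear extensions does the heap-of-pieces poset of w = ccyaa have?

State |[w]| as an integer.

0(c) covers ∅
1(c) covers 0:c
2(y) covers 1:c
3(a) covers ∅
4(a) covers 3:a
floor of heap: 0:c, 3:a
completions by unplaced set U, small U first (add the entries for U minus each lowest piece of U):
  |U|=1: {2}:1  {4}:1
  |U|=2: {1,2}:1  {2,4}:2  {3,4}:1
  |U|=3: {0,1,2}:1  {1,2,4}:3  {2,3,4}:3
  start at 0(c): 6
  start at 3(a): 4
sum over floor = 10

10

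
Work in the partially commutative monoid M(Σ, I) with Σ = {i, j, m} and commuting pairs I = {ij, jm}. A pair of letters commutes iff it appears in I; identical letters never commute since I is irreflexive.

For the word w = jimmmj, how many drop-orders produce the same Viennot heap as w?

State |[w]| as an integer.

0(j) covers ∅
1(i) covers ∅
2(m) covers 1:i
3(m) covers 2:m
4(m) covers 3:m
5(j) covers 0:j
floor of heap: 0:j, 1:i
completions by unplaced set U, small U first (add the entries for U minus each lowest piece of U):
  |U|=1: {4}:1  {5}:1
  |U|=2: {0,5}:1  {3,4}:1  {4,5}:2
  |U|=3: {0,4,5}:3  {2,3,4}:1  {3,4,5}:3
  |U|=4: {0,3,4,5}:6  {1,2,3,4}:1  {2,3,4,5}:4
  start at 0(j): 5
  start at 1(i): 10
sum over floor = 15

15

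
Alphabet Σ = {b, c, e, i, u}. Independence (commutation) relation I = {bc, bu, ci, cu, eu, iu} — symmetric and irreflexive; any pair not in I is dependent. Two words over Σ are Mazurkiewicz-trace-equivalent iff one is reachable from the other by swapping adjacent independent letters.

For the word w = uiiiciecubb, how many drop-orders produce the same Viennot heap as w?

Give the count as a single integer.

825

0(u) covers ∅
1(i) covers ∅
2(i) covers 1:i
3(i) covers 2:i
4(c) covers ∅
5(i) covers 3:i
6(e) covers 4:c, 5:i
7(c) covers 6:e
8(u) covers 0:u
9(b) covers 6:e
10(b) covers 9:b
floor of heap: 0:u, 1:i, 4:c
completions by unplaced set U, small U first (add the entries for U minus each lowest piece of U):
  |U|=1: {7}:1  {8}:1  {10}:1
  |U|=2: {0,8}:1  {7,8}:2  {7,10}:2  {8,10}:2  {9,10}:1
  |U|=3: {0,7,8}:3  {0,8,10}:3  {7,8,10}:6  {7,9,10}:3  {8,9,10}:3
  |U|=4: {0,7,8,10}:12  {0,8,9,10}:6  {6,7,9,10}:3  {7,8,9,10}:12
  |U|=5: {0,7,8,9,10}:30  {4,6,7,9,10}:3  {5,6,7,9,10}:3  {6,7,8,9,10}:15
  |U|=6: {0,6,7,8,9,10}:45  {3,5,6,7,9,10}:3  {4,5,6,7,9,10}:6  {4,6,7,8,9,10}:18  {5,6,7,8,9,10}:18
  |U|=7: {0,4,6,7,8,9,10}:63  {0,5,6,7,8,9,10}:63  {2,3,5,6,7,9,10}:3  {3,4,5,6,7,9,10}:9  {3,5,6,7,8,9,10}:21  {4,5,6,7,8,9,10}:42
  |U|=8: {0,3,5,6,7,8,9,10}:84  {0,4,5,6,7,8,9,10}:168  {1,2,3,5,6,7,9,10}:3  {2,3,4,5,6,7,9,10}:12  {2,3,5,6,7,8,9,10}:24  {3,4,5,6,7,8,9,10}:72
  |U|=9: {0,2,3,5,6,7,8,9,10}:108  {0,3,4,5,6,7,8,9,10}:324  {1,2,3,4,5,6,7,9,10}:15  {1,2,3,5,6,7,8,9,10}:27  {2,3,4,5,6,7,8,9,10}:108
  start at 0(u): 150
  start at 1(i): 540
  start at 4(c): 135
sum over floor = 825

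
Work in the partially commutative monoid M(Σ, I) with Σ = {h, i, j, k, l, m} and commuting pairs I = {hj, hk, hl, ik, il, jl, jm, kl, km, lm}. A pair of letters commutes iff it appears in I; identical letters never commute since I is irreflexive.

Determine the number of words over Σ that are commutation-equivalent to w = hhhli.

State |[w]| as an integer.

5

piece 0:h — minimal
piece 1:h rests on {0:h}
piece 2:h rests on {1:h}
piece 3:l — minimal
piece 4:i rests on {2:h}
minimal pieces: {0:h, 3:l}
ways to finish when only these pieces remain (= sum over removing one remaining piece with nothing left below it):
  1 left: {3}→1  {4}→1
  2 left: {2,4}→1  {3,4}→2
  3 left: {1,2,4}→1  {2,3,4}→3
  placing 0:h first → 4 extensions
  placing 3:l first → 1 extensions
total linear extensions = 5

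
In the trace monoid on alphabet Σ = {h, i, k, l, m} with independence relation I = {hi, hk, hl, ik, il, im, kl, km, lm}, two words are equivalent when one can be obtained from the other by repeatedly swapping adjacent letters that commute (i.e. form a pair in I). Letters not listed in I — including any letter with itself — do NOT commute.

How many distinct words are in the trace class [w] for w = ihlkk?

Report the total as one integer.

60

piece 0:i — minimal
piece 1:h — minimal
piece 2:l — minimal
piece 3:k — minimal
piece 4:k rests on {3:k}
minimal pieces: {0:i, 1:h, 2:l, 3:k}
ways to finish when only these pieces remain (= sum over removing one remaining piece with nothing left below it):
  1 left: {0}→1  {1}→1  {2}→1  {4}→1
  2 left: {0,1}→2  {0,2}→2  {0,4}→2  {1,2}→2  {1,4}→2  {2,4}→2  {3,4}→1
  3 left: {0,1,2}→6  {0,1,4}→6  {0,2,4}→6  {0,3,4}→3  {1,2,4}→6  {1,3,4}→3  {2,3,4}→3
  placing 0:i first → 12 extensions
  placing 1:h first → 12 extensions
  placing 2:l first → 12 extensions
  placing 3:k first → 24 extensions
total linear extensions = 60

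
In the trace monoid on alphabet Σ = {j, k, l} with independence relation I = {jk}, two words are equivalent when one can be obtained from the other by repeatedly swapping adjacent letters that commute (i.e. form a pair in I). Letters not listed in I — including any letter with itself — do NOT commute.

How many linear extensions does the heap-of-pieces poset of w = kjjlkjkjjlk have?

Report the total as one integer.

30

piece 0:k — minimal
piece 1:j — minimal
piece 2:j rests on {1:j}
piece 3:l rests on {0:k, 2:j}
piece 4:k rests on {3:l}
piece 5:j rests on {3:l}
piece 6:k rests on {4:k}
piece 7:j rests on {5:j}
piece 8:j rests on {7:j}
piece 9:l rests on {6:k, 8:j}
piece 10:k rests on {9:l}
minimal pieces: {0:k, 1:j}
ways to finish when only these pieces remain (= sum over removing one remaining piece with nothing left below it):
  1 left: {10}→1
  2 left: {9,10}→1
  3 left: {6,9,10}→1  {8,9,10}→1
  4 left: {4,6,9,10}→1  {6,8,9,10}→2  {7,8,9,10}→1
  5 left: {4,6,8,9,10}→3  {5,7,8,9,10}→1  {6,7,8,9,10}→3
  6 left: {4,6,7,8,9,10}→6  {5,6,7,8,9,10}→4
  7 left: {4,5,6,7,8,9,10}→10
  8 left: {3,4,5,6,7,8,9,10}→10
  9 left: {0,3,4,5,6,7,8,9,10}→10  {2,3,4,5,6,7,8,9,10}→10
  placing 0:k first → 10 extensions
  placing 1:j first → 20 extensions
total linear extensions = 30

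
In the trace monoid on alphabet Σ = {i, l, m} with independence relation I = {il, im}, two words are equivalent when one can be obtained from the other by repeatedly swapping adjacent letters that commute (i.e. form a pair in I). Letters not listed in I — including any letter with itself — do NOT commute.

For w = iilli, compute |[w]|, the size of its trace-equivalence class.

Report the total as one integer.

10

#0=i has no predecessor
#1=i depends on [0:i]
#2=l has no predecessor
#3=l depends on [2:l]
#4=i depends on [1:i]
sources: [0:i, 2:l]
N(rest) = Σ N(rest − s) over sources s of rest; N(one piece) = 1:
  size 1 → [3]=1  [4]=1
  size 2 → [1,4]=1  [2,3]=1  [3,4]=2
  size 3 → [0,1,4]=1  [1,3,4]=3  [2,3,4]=3
  first=0(i) contributes 6
  first=2(l) contributes 4
|[w]| = 10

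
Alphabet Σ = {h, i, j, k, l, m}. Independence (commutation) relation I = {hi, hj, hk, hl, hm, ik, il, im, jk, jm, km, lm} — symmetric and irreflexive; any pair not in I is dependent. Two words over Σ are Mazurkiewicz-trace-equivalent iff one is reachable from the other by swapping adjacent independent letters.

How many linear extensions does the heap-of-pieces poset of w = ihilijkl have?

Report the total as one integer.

112

#0=i has no predecessor
#1=h has no predecessor
#2=i depends on [0:i]
#3=l has no predecessor
#4=i depends on [2:i]
#5=j depends on [3:l, 4:i]
#6=k depends on [3:l]
#7=l depends on [5:j, 6:k]
sources: [0:i, 1:h, 3:l]
N(rest) = Σ N(rest − s) over sources s of rest; N(one piece) = 1:
  size 1 → [1]=1  [7]=1
  size 2 → [1,7]=2  [5,7]=1  [6,7]=1
  size 3 → [1,5,7]=3  [1,6,7]=3  [4,5,7]=1  [5,6,7]=2
  size 4 → [1,4,5,7]=4  [1,5,6,7]=8  [2,4,5,7]=1  [3,5,6,7]=2  [4,5,6,7]=3
  size 5 → [0,2,4,5,7]=1  [1,2,4,5,7]=5  [1,3,5,6,7]=10  [1,4,5,6,7]=15  [2,4,5,6,7]=4  [3,4,5,6,7]=5
  size 6 → [0,1,2,4,5,7]=6  [0,2,4,5,6,7]=5  [1,2,4,5,6,7]=24  [1,3,4,5,6,7]=30  [2,3,4,5,6,7]=9
  first=0(i) contributes 63
  first=1(h) contributes 14
  first=3(l) contributes 35
|[w]| = 112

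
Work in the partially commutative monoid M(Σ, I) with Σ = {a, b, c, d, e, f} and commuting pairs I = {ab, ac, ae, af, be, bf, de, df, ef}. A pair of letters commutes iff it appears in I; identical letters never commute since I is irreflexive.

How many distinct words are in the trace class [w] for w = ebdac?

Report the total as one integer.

piece 0:e — minimal
piece 1:b — minimal
piece 2:d rests on {1:b}
piece 3:a rests on {2:d}
piece 4:c rests on {0:e, 2:d}
minimal pieces: {0:e, 1:b}
ways to finish when only these pieces remain (= sum over removing one remaining piece with nothing left below it):
  1 left: {3}→1  {4}→1
  2 left: {0,4}→1  {3,4}→2
  3 left: {0,3,4}→3  {2,3,4}→2
  placing 0:e first → 2 extensions
  placing 1:b first → 5 extensions
total linear extensions = 7

7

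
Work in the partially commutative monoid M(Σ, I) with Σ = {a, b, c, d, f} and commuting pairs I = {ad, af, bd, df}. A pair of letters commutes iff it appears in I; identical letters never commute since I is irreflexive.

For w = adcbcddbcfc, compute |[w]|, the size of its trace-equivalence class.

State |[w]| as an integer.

6

piece 0:a — minimal
piece 1:d — minimal
piece 2:c rests on {0:a, 1:d}
piece 3:b rests on {2:c}
piece 4:c rests on {3:b}
piece 5:d rests on {4:c}
piece 6:d rests on {5:d}
piece 7:b rests on {4:c}
piece 8:c rests on {6:d, 7:b}
piece 9:f rests on {8:c}
piece 10:c rests on {9:f}
minimal pieces: {0:a, 1:d}
ways to finish when only these pieces remain (= sum over removing one remaining piece with nothing left below it):
  1 left: {10}→1
  2 left: {9,10}→1
  3 left: {8,9,10}→1
  4 left: {6,8,9,10}→1  {7,8,9,10}→1
  5 left: {5,6,8,9,10}→1  {6,7,8,9,10}→2
  6 left: {5,6,7,8,9,10}→3
  7 left: {4,5,6,7,8,9,10}→3
  8 left: {3,4,5,6,7,8,9,10}→3
  9 left: {2,3,4,5,6,7,8,9,10}→3
  placing 0:a first → 3 extensions
  placing 1:d first → 3 extensions
total linear extensions = 6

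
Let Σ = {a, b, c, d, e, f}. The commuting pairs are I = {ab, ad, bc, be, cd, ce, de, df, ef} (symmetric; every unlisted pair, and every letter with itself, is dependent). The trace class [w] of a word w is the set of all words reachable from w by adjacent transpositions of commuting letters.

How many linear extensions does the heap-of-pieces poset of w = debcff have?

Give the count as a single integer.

0(d) covers ∅
1(e) covers ∅
2(b) covers 0:d
3(c) covers ∅
4(f) covers 2:b, 3:c
5(f) covers 4:f
floor of heap: 0:d, 1:e, 3:c
completions by unplaced set U, small U first (add the entries for U minus each lowest piece of U):
  |U|=1: {1}:1  {5}:1
  |U|=2: {1,5}:2  {4,5}:1
  |U|=3: {1,4,5}:3  {2,4,5}:1  {3,4,5}:1
  |U|=4: {0,2,4,5}:1  {1,2,4,5}:4  {1,3,4,5}:4  {2,3,4,5}:2
  start at 0(d): 10
  start at 1(e): 3
  start at 3(c): 5
sum over floor = 18

18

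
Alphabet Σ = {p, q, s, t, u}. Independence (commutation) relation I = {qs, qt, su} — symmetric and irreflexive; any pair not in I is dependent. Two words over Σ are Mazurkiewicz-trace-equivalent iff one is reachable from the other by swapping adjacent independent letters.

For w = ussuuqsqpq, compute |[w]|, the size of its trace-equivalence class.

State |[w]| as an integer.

56

0(u) covers ∅
1(s) covers ∅
2(s) covers 1:s
3(u) covers 0:u
4(u) covers 3:u
5(q) covers 4:u
6(s) covers 2:s
7(q) covers 5:q
8(p) covers 6:s, 7:q
9(q) covers 8:p
floor of heap: 0:u, 1:s
completions by unplaced set U, small U first (add the entries for U minus each lowest piece of U):
  |U|=1: {9}:1
  |U|=2: {8,9}:1
  |U|=3: {6,8,9}:1  {7,8,9}:1
  |U|=4: {2,6,8,9}:1  {5,7,8,9}:1  {6,7,8,9}:2
  |U|=5: {1,2,6,8,9}:1  {2,6,7,8,9}:3  {4,5,7,8,9}:1  {5,6,7,8,9}:3
  |U|=6: {1,2,6,7,8,9}:4  {2,5,6,7,8,9}:6  {3,4,5,7,8,9}:1  {4,5,6,7,8,9}:4
  |U|=7: {0,3,4,5,7,8,9}:1  {1,2,5,6,7,8,9}:10  {2,4,5,6,7,8,9}:10  {3,4,5,6,7,8,9}:5
  |U|=8: {0,3,4,5,6,7,8,9}:6  {1,2,4,5,6,7,8,9}:20  {2,3,4,5,6,7,8,9}:15
  start at 0(u): 35
  start at 1(s): 21
sum over floor = 56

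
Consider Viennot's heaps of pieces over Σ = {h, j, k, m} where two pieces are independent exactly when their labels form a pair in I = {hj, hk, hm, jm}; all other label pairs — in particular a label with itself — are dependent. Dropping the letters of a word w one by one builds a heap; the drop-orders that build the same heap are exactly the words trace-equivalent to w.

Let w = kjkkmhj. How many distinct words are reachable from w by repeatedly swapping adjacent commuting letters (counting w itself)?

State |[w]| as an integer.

drop 0:k onto floor
drop 1:j onto {0:k}
drop 2:k onto {1:j}
drop 3:k onto {2:k}
drop 4:m onto {3:k}
drop 5:h onto floor
drop 6:j onto {3:k}
ground layer = {0:k, 5:h}
drop-orders for the pieces not yet dropped (sum over which currently-grounded one goes next):
  1 to go: {4} 1  {5} 1  {6} 1
  2 to go: {4,5} 2  {4,6} 2  {5,6} 2
  3 to go: {3,4,6} 2  {4,5,6} 6
  4 to go: {2,3,4,6} 2  {3,4,5,6} 8
  5 to go: {1,2,3,4,6} 2  {2,3,4,5,6} 10
  if 0:k drops first: 12 orders
  if 5:h drops first: 2 orders
heap linearizations: 14

14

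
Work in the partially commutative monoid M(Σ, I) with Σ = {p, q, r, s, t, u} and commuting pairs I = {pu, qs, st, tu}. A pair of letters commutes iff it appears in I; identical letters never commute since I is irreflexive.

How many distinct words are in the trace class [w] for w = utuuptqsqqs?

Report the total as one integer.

250

drop 0:u onto floor
drop 1:t onto floor
drop 2:u onto {0:u}
drop 3:u onto {2:u}
drop 4:p onto {1:t}
drop 5:t onto {4:p}
drop 6:q onto {3:u, 5:t}
drop 7:s onto {3:u, 4:p}
drop 8:q onto {6:q}
drop 9:q onto {8:q}
drop 10:s onto {7:s}
ground layer = {0:u, 1:t}
drop-orders for the pieces not yet dropped (sum over which currently-grounded one goes next):
  1 to go: {9} 1  {10} 1
  2 to go: {7,10} 1  {8,9} 1  {9,10} 2
  3 to go: {6,8,9} 1  {7,9,10} 3  {8,9,10} 3
  4 to go: {5,6,8,9} 1  {6,8,9,10} 4  {7,8,9,10} 6
  5 to go: {5,6,8,9,10} 5  {6,7,8,9,10} 10
  6 to go: {3,6,7,8,9,10} 10  {5,6,7,8,9,10} 15
  7 to go: {2,3,6,7,8,9,10} 10  {3,5,6,7,8,9,10} 25  {4,5,6,7,8,9,10} 15
  8 to go: {0,2,3,6,7,8,9,10} 10  {1,4,5,6,7,8,9,10} 15  {2,3,5,6,7,8,9,10} 35  {3,4,5,6,7,8,9,10} 40
  9 to go: {0,2,3,5,6,7,8,9,10} 45  {1,3,4,5,6,7,8,9,10} 55  {2,3,4,5,6,7,8,9,10} 75
  if 0:u drops first: 130 orders
  if 1:t drops first: 120 orders
heap linearizations: 250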